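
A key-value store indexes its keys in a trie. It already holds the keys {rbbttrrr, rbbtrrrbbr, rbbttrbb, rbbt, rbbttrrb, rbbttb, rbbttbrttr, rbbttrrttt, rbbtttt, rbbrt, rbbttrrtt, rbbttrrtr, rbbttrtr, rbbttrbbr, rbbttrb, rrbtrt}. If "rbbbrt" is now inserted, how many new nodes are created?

"rbb" is already a path in the trie; the remaining "brt" must be added.
New nodes needed: |"rbbbrt"| − 3 = 6 − 3 = 3.

3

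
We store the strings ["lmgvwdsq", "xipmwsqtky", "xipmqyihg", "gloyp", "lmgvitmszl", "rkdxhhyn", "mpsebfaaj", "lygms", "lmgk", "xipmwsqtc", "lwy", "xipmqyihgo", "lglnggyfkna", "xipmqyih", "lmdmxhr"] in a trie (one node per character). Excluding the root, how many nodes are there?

75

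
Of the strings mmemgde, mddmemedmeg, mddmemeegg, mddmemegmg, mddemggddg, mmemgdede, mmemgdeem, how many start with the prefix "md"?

4

Filter for entries beginning with "md":
Words under "md": mddemggddg, mddmemedmeg, mddmemeegg, mddmemegmg
Count: 4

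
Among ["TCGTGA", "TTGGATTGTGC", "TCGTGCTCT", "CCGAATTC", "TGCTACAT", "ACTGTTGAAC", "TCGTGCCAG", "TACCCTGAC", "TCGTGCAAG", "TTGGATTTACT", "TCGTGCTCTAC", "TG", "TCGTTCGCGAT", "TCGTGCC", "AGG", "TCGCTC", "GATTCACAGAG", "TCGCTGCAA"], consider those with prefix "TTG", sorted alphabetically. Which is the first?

Filter for "TTG…" and sort: "TTGGATTGTGC", "TTGGATTTACT"
The 1st is TTGGATTGTGC.

TTGGATTGTGC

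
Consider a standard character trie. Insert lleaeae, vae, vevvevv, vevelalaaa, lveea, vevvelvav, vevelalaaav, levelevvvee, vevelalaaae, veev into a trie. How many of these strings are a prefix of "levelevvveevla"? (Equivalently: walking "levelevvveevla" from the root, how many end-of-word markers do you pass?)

Check each prefix of "levelevvveevla" against the stored set — each match is an end-marker on the path.
Prefixes of the query that are stored words: "levelevvvee"
Count: 1

1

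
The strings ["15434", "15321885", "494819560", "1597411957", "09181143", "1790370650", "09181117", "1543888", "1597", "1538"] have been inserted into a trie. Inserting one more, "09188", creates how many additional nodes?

"0918" is already a path in the trie; the remaining "8" must be added.
So 5 − 4 = 1 new nodes.

1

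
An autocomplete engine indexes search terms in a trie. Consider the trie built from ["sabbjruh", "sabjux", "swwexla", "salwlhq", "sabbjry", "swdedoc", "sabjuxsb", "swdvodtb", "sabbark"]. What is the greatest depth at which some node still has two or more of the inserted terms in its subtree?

The deepest shared node is where two words last agree before diverging.
e.g. "sabbjruh" and "sabbjry" share the prefix "sabbjr" of length 6; no pair shares a longer one.
Longest shared-prefix length: 6

6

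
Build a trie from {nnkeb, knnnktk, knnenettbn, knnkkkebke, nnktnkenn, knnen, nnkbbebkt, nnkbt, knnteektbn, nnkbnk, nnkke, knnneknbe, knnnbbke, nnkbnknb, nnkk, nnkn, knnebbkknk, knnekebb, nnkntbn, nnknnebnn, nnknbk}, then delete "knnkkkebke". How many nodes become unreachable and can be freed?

Walk "knnkkkebke" from the leaf back toward the root, removing each node that no remaining word uses.
The suffix "kkkebke" (7 nodes) is used only by "knnkkkebke"; the node for "knn" still has the child "n", so pruning stops there.
Nodes removed: 7

7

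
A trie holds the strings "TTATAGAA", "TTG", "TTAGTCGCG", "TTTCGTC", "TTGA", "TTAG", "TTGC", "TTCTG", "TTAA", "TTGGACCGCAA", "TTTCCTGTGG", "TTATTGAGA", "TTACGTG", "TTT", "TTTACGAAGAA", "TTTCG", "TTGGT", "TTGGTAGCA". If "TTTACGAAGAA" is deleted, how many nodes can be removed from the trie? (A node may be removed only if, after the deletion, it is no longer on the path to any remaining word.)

After clearing the end-marker at "TTTACGAAGAA", prune upward until reaching a node still needed by another word.
The suffix "ACGAAGAA" (8 nodes) is used only by "TTTACGAAGAA"; the node for "TTT" still has the child "C", so pruning stops there.
Nodes removed: 8

8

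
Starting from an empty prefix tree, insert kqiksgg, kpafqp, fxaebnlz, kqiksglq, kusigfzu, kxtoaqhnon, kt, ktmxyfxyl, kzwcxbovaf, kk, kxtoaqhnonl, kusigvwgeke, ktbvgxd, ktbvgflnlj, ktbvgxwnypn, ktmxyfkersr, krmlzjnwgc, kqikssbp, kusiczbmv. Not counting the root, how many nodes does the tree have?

Count nodes per top-level branch (shared prefixes stored once):
  'f'-branch (fxaebnlz): 8 nodes
  'k'-branch (kk, kpafqp, kqiksgg, kqiksglq, kqikssbp, krmlzjnwgc, kt, ktbvgflnlj, ktbvgxd, ktbvgxwnypn, ktmxyfkersr, ktmxyfxyl, kusiczbmv, kusigfzu, kusigvwgeke, kxtoaqhnon, kxtoaqhnonl, kzwcxbovaf): 92 nodes
Sum: 100

100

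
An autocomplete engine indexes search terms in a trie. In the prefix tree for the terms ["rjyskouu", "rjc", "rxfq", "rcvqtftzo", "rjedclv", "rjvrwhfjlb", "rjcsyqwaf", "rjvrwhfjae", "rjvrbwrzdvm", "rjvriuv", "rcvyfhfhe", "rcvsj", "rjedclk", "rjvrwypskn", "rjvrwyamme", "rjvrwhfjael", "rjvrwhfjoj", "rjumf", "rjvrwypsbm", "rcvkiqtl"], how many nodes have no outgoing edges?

18

Leaves are exactly the stored words that no other stored word extends.
Those words: "rcvkiqtl", "rcvqtftzo", "rcvsj", "rcvyfhfhe", "rjcsyqwaf", "rjedclk", "rjedclv", "rjumf", "rjvrbwrzdvm", "rjvriuv", "rjvrwhfjael", "rjvrwhfjlb", "rjvrwhfjoj", "rjvrwyamme", "rjvrwypsbm", "rjvrwypskn", "rjyskouu", "rxfq"
Leaf count: 18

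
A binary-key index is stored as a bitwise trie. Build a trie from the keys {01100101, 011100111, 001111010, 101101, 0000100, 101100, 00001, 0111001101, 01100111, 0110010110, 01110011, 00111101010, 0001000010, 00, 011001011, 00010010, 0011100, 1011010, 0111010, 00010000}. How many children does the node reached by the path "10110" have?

The children of the "10110" node are the distinct next characters among strings starting with "10110".
Characters that immediately follow "10110" among the stored strings: {0, 1}.
That node has 2 child edges.

2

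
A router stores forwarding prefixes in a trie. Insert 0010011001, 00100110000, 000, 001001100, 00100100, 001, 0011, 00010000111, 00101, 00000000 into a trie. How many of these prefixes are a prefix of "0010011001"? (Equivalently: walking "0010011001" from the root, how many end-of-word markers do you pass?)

Traverse "0010011001" character by character; count nodes along the way that are marked as word ends.
Prefixes of the query that are stored words: "001", "001001100", "0010011001"
Count: 3

3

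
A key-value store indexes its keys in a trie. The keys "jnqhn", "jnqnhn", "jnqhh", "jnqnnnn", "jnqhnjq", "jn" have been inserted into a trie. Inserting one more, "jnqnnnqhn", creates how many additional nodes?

The longest prefix of "jnqnnnqhn" already in the trie is "jnqnnn" (length 6).
Each of the 3 remaining characters creates one node.

3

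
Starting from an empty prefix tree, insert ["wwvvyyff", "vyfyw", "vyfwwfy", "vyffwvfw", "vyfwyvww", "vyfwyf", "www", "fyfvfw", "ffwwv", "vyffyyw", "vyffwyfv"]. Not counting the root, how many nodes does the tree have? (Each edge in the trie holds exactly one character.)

44

Count nodes per top-level branch (shared prefixes stored once):
  'f'-branch (ffwwv, fyfvfw): 10 nodes
  'v'-branch (vyffwvfw, vyffwyfv, vyffyyw, vyfwwfy, vyfwyf, vyfwyvww, vyfyw): 25 nodes
  'w'-branch (wwvvyyff, www): 9 nodes
Sum: 44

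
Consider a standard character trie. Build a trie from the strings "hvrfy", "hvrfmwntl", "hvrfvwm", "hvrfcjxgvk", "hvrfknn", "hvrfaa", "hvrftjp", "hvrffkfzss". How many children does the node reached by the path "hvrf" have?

Walk "hvrf" from the root, arriving at one node.
Distinct next characters after "hvrf": a, c, f, k, m, t, v, y.
That node has 8 child edges.

8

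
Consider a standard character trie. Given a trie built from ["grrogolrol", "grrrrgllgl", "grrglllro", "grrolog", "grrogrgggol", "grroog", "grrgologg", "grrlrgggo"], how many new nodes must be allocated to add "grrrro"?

The longest prefix of "grrrro" already in the trie is "grrrr" (length 5).
Each of the 1 remaining characters creates one node.

1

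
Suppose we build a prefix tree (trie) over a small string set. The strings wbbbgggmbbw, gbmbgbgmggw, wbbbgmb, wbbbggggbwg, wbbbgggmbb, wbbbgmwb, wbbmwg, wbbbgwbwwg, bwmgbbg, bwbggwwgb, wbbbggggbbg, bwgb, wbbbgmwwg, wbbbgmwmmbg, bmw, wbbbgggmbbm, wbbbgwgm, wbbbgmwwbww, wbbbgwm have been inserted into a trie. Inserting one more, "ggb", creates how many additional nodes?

The longest prefix of "ggb" already in the trie is "g" (length 1).
New nodes needed: |"ggb"| − 1 = 3 − 1 = 2.

2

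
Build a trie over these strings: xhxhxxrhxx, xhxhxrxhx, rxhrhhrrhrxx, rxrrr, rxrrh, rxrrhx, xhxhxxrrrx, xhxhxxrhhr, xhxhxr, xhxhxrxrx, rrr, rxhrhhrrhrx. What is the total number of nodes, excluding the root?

Trace insertions, counting only characters that open a new branch:
  "xhxhxxrhxx" → 10 new (x, h, x, h, x, x, r, h, x, x)
  "xhxhxrxhx" → prefix "xhxhx" already present; 4 new (r, x, h, x)
  "rxhrhhrrhrxx" → 12 new (r, x, h, r, h, h, r, r, h, r, x, x)
  "rxrrr" → prefix "rx" already present; 3 new (r, r, r)
  "rxrrh" → prefix "rxrr" already present; 1 new (h)
  "rxrrhx" → prefix "rxrrh" already present; 1 new (x)
  "xhxhxxrrrx" → prefix "xhxhxxr" already present; 3 new (r, r, x)
  "xhxhxxrhhr" → prefix "xhxhxxrh" already present; 2 new (h, r)
  "xhxhxr" → prefix "xhxhxr" already present; 0 new (none)
  "xhxhxrxrx" → prefix "xhxhxrx" already present; 2 new (r, x)
  "rrr" → prefix "r" already present; 2 new (r, r)
  "rxhrhhrrhrx" → prefix "rxhrhhrrhrx" already present; 0 new (none)
Total nodes = 10 + 4 + 12 + 3 + 1 + 1 + 3 + 2 + 0 + 2 + 2 + 0 = 40

40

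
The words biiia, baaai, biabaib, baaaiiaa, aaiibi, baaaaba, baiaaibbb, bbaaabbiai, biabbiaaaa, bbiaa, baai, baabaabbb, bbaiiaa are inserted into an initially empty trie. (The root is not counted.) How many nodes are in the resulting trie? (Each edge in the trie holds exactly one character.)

For each word, the new-node count is its length minus the longest prefix already in the trie:
  "biiia" → 5 new (b, i, i, i, a)
  "baaai" → prefix "b" already present; 4 new (a, a, a, i)
  "biabaib" → prefix "bi" already present; 5 new (a, b, a, i, b)
  "baaaiiaa" → prefix "baaai" already present; 3 new (i, a, a)
  "aaiibi" → 6 new (a, a, i, i, b, i)
  "baaaaba" → prefix "baaa" already present; 3 new (a, b, a)
  "baiaaibbb" → prefix "ba" already present; 7 new (i, a, a, i, b, b, b)
  "bbaaabbiai" → prefix "b" already present; 9 new (b, a, a, a, b, b, i, a, i)
  "biabbiaaaa" → prefix "biab" already present; 6 new (b, i, a, a, a, a)
  "bbiaa" → prefix "bb" already present; 3 new (i, a, a)
  "baai" → prefix "baa" already present; 1 new (i)
  "baabaabbb" → prefix "baa" already present; 6 new (b, a, a, b, b, b)
  "bbaiiaa" → prefix "bba" already present; 4 new (i, i, a, a)
Total nodes = 5 + 4 + 5 + 3 + 6 + 3 + 7 + 9 + 6 + 3 + 1 + 6 + 4 = 62

62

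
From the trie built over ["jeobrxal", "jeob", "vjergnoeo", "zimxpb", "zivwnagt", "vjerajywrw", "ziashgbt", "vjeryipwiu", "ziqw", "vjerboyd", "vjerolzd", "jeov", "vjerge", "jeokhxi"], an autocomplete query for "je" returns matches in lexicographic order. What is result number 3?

Words with prefix "je", in lexicographic order: "jeob", "jeobrxal", "jeokhxi", "jeov"
The 3rd is jeokhxi.

jeokhxi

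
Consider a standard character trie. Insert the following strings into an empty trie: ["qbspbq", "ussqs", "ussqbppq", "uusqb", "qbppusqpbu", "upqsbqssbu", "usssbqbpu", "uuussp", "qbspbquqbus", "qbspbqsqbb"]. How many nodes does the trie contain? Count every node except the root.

Insert word by word; a character creates a node only if that edge doesn't already exist:
  "qbspbq" → 6 new (q, b, s, p, b, q)
  "ussqs" → 5 new (u, s, s, q, s)
  "ussqbppq" → prefix "ussq" already present; 4 new (b, p, p, q)
  "uusqb" → prefix "u" already present; 4 new (u, s, q, b)
  "qbppusqpbu" → prefix "qb" already present; 8 new (p, p, u, s, q, p, b, u)
  "upqsbqssbu" → prefix "u" already present; 9 new (p, q, s, b, q, s, s, b, u)
  "usssbqbpu" → prefix "uss" already present; 6 new (s, b, q, b, p, u)
  "uuussp" → prefix "uu" already present; 4 new (u, s, s, p)
  "qbspbquqbus" → prefix "qbspbq" already present; 5 new (u, q, b, u, s)
  "qbspbqsqbb" → prefix "qbspbq" already present; 4 new (s, q, b, b)
Total nodes = 6 + 5 + 4 + 4 + 8 + 9 + 6 + 4 + 5 + 4 = 55

55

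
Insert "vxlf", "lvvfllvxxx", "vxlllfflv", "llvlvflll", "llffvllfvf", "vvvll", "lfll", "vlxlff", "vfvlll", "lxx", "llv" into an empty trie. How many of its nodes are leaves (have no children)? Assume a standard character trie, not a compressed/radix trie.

10

Leaves are exactly the stored words that no other stored word extends.
Those words: "lfll", "llffvllfvf", "llvlvflll", "lvvfllvxxx", "lxx", "vfvlll", "vlxlff", "vvvll", "vxlf", "vxlllfflv"
Leaf count: 10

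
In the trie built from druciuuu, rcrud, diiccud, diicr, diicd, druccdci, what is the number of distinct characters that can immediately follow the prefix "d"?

2

Walk "d" from the root, arriving at one node.
Characters that immediately follow "d" among the stored strings: {i, r}.
That node has 2 child edges.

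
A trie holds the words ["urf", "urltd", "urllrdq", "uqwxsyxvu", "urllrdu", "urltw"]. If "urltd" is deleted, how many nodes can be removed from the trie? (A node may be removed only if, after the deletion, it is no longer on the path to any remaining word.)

Walk "urltd" from the leaf back toward the root, removing each node that no remaining word uses.
The suffix "d" (1 node) is used only by "urltd"; the node for "urlt" still has the child "w", so pruning stops there.
Nodes removed: 1

1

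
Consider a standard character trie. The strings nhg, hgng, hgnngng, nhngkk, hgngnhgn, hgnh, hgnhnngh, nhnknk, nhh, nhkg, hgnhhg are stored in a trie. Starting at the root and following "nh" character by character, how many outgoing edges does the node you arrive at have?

Follow the path "nh" to its node, then look at its outgoing edges.
Distinct next characters after "nh": g, h, k, n.
That node has 4 child edges.

4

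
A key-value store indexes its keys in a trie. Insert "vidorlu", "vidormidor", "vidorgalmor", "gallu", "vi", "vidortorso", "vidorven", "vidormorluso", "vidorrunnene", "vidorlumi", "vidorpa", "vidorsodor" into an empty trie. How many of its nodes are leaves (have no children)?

A leaf is a node with no children — equivalently, the end of a word that is not a proper prefix of any other stored word.
Those words: "gallu", "vidorgalmor", "vidorlumi", "vidormidor", "vidormorluso", "vidorpa", "vidorrunnene", "vidorsodor", "vidortorso", "vidorven"
Leaf count: 10

10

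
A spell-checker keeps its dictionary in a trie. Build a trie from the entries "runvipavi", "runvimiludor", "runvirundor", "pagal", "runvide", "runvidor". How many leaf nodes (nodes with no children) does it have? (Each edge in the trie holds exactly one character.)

6

Leaves are exactly the stored words that no other stored word extends.
Those words: "pagal", "runvide", "runvidor", "runvimiludor", "runvipavi", "runvirundor"
Leaf count: 6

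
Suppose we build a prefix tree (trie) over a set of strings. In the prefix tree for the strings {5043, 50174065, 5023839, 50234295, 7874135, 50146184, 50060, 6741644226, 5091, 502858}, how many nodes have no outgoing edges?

Leaves are exactly the stored words that no other stored word extends.
Those words: "50060", "50146184", "50174065", "50234295", "5023839", "502858", "5043", "5091", "6741644226", "7874135"
Leaf count: 10

10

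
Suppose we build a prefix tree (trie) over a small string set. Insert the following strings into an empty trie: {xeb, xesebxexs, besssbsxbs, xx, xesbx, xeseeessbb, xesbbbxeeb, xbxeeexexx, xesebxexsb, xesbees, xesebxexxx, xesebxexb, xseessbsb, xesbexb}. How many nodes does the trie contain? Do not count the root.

61

Count nodes per top-level branch (shared prefixes stored once):
  'b'-branch (besssbsxbs): 10 nodes
  'x'-branch (xbxeeexexx, xeb, xesbbbxeeb, xesbees, xesbexb, xesbx, xesebxexb, xesebxexs, xesebxexsb, xesebxexxx, xeseeessbb, xseessbsb, xx): 51 nodes
Sum: 61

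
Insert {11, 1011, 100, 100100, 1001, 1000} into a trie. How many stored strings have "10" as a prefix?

Walk to "10"; the words in its subtree are exactly those with that prefix.
Words under "10": 100, 1000, 1001, 100100, 1011
Count: 5

5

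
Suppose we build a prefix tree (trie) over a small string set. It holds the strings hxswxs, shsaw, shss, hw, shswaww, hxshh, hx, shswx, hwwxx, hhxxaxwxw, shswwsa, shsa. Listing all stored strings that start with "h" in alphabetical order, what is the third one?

hwwxx

DFS of the "h" subtree visits, in order: "hhxxaxwxw", "hw", "hwwxx", "hx", "hxshh", "hxswxs"
Position 3: hwwxx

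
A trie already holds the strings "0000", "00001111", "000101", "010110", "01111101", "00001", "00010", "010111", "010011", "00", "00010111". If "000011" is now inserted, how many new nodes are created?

"000011" is already a full path in the trie; only an end-marker is added.
No new nodes are needed: 0.

0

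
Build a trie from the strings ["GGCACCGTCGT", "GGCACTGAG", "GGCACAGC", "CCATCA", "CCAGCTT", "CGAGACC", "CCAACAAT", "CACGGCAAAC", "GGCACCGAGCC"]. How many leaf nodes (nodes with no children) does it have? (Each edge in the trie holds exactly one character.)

9

A leaf is a node with no children — equivalently, the end of a word that is not a proper prefix of any other stored word.
Those words: "CACGGCAAAC", "CCAACAAT", "CCAGCTT", "CCATCA", "CGAGACC", "GGCACAGC", "GGCACCGAGCC", "GGCACCGTCGT", "GGCACTGAG"
Leaf count: 9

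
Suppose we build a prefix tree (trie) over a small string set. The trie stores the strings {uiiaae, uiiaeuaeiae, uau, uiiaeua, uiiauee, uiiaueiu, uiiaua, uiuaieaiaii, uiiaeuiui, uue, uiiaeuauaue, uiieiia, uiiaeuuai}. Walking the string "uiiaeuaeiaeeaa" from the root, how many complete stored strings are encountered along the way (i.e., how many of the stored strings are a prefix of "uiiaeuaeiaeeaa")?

Walk "uiiaeuaeiaeeaa" from the root; an end-of-word marker is hit whenever a stored word is a prefix of "uiiaeuaeiaeeaa".
Prefixes of the query that are stored words: "uiiaeua", "uiiaeuaeiae"
Count: 2

2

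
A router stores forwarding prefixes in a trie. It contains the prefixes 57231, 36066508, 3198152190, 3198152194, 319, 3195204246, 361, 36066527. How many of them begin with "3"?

7

Filter for entries beginning with "3":
Words under "3": 319, 3195204246, 3198152190, 3198152194, 36066508, 36066527, 361
Count: 7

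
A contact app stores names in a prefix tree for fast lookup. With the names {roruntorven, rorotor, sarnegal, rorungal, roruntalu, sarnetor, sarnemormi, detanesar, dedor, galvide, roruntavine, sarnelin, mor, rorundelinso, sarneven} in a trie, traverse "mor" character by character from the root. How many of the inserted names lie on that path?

Check each prefix of "mor" against the stored set — each match is an end-marker on the path.
Prefixes of the query that are stored words: "mor"
Count: 1

1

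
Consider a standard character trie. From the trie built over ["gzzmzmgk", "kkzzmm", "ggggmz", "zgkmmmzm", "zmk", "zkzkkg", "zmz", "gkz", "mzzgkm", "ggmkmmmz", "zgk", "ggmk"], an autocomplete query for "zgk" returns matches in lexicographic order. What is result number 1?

zgk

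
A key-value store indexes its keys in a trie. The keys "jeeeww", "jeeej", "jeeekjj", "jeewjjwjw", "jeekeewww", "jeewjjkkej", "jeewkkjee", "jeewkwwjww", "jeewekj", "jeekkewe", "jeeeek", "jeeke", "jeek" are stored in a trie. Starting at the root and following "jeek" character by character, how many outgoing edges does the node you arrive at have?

2

Walk "jeek" from the root, arriving at one node.
Distinct next characters after "jeek": e, k.
That node has 2 child edges.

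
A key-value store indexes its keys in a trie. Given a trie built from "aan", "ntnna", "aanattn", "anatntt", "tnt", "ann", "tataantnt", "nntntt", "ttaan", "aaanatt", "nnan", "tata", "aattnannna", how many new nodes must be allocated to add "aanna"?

The longest prefix of "aanna" already in the trie is "aan" (length 3).
Each of the 2 remaining characters creates one node.

2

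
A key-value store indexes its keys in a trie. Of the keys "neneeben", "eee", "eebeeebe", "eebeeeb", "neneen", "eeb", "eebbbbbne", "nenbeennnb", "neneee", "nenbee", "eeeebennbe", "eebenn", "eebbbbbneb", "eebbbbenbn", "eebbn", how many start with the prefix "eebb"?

4

Walk to "eebb"; the words in its subtree are exactly those with that prefix.
Words under "eebb": eebbbbbne, eebbbbbneb, eebbbbenbn, eebbn
Count: 4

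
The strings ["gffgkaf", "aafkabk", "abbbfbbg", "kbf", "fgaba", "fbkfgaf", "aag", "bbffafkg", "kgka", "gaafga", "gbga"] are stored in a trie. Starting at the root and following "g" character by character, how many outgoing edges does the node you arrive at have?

Walk "g" from the root, arriving at one node.
Characters that immediately follow "g" among the stored strings: {a, b, f}.
That node has 3 child edges.

3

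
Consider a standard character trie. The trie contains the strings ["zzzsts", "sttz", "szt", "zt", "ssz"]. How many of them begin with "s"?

3

Filter for entries beginning with "s":
Matches: "ssz", "sttz", "szt"
Count: 3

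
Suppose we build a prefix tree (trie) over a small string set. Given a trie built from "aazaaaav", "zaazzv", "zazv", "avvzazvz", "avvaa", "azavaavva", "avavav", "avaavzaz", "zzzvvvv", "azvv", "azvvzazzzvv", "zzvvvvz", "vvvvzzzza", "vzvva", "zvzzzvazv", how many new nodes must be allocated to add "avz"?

1

Walking "avz" from the root, the first 2 characters ("av") follow existing edges; "z" is the first miss.
Each of the 1 remaining characters creates one node.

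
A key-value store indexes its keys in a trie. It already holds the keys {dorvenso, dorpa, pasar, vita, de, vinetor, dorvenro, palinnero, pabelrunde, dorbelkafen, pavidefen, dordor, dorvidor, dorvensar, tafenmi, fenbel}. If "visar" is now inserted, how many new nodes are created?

3

"vi" is already a path in the trie; the remaining "sar" must be added.
New nodes needed: |"visar"| − 2 = 5 − 2 = 3.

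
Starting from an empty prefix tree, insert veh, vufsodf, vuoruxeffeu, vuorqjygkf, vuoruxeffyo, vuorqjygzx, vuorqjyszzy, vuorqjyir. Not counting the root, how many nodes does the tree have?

Count nodes per top-level branch (shared prefixes stored once):
  'v'-branch (veh, vufsodf, vuorqjygkf, vuorqjygzx, vuorqjyir, vuorqjyszzy, vuoruxeffeu, vuoruxeffyo): 34 nodes
Sum: 34

34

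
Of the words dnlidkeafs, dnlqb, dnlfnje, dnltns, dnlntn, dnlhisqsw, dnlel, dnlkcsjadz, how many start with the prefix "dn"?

8

Walk to "dn"; the words in its subtree are exactly those with that prefix.
Matches: "dnlel", "dnlfnje", "dnlhisqsw", "dnlidkeafs", "dnlkcsjadz", "dnlntn", "dnlqb", "dnltns"
Count: 8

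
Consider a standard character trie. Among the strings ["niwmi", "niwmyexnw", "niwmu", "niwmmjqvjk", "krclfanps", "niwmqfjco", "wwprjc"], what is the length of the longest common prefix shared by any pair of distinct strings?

The deepest shared node is where two words last agree before diverging.
"niwmi" and "niwmmjqvjk" agree on "niwm" (4 characters) before diverging; nothing deeper is shared.
Longest shared-prefix length: 4

4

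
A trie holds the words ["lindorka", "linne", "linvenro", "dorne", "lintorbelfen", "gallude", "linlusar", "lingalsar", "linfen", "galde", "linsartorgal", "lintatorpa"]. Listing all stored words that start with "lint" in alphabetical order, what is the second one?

Filter for "lint…" and sort: "lintatorpa", "lintorbelfen"
Position 2: lintorbelfen

lintorbelfen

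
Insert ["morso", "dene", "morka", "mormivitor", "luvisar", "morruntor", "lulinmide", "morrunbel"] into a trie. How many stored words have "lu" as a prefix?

Filter for entries beginning with "lu":
Matches: "lulinmide", "luvisar"
Count: 2

2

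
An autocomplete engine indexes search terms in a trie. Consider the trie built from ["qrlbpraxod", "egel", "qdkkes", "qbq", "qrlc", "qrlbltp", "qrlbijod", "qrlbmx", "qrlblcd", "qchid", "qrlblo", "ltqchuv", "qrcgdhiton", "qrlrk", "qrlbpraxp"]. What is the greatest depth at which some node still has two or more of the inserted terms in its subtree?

8

Look for the deepest trie node that still has at least two words in its subtree.
e.g. "qrlbpraxod" and "qrlbpraxp" share the prefix "qrlbprax" of length 8; no pair shares a longer one.
Longest shared-prefix length: 8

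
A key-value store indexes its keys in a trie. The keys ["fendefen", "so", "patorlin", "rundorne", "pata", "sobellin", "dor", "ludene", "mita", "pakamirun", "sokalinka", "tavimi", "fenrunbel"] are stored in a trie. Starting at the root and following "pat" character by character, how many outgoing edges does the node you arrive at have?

The children of the "pat" node are the distinct next characters among strings starting with "pat".
Distinct next characters after "pat": a, o.
That node has 2 child edges.

2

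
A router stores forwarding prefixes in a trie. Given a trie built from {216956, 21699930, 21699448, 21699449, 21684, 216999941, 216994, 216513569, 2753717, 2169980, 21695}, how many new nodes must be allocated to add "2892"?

"2" is already a path in the trie; the remaining "892" must be added.
Each of the 3 remaining characters creates one node.

3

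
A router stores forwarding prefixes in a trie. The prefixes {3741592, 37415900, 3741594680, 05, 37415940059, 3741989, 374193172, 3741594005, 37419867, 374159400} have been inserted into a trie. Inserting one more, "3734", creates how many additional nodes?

2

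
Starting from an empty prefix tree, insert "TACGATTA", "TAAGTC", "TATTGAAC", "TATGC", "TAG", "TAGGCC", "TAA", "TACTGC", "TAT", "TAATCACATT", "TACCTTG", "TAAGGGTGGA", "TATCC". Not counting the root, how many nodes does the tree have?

46

For each word, the new-node count is its length minus the longest prefix already in the trie:
  "TACGATTA" → 8 new (T, A, C, G, A, T, T, A)
  "TAAGTC" → prefix "TA" already present; 4 new (A, G, T, C)
  "TATTGAAC" → prefix "TA" already present; 6 new (T, T, G, A, A, C)
  "TATGC" → prefix "TAT" already present; 2 new (G, C)
  "TAG" → prefix "TA" already present; 1 new (G)
  "TAGGCC" → prefix "TAG" already present; 3 new (G, C, C)
  "TAA" → prefix "TAA" already present; 0 new (none)
  "TACTGC" → prefix "TAC" already present; 3 new (T, G, C)
  "TAT" → prefix "TAT" already present; 0 new (none)
  "TAATCACATT" → prefix "TAA" already present; 7 new (T, C, A, C, A, T, T)
  "TACCTTG" → prefix "TAC" already present; 4 new (C, T, T, G)
  "TAAGGGTGGA" → prefix "TAAG" already present; 6 new (G, G, T, G, G, A)
  "TATCC" → prefix "TAT" already present; 2 new (C, C)
Total nodes = 8 + 4 + 6 + 2 + 1 + 3 + 0 + 3 + 0 + 7 + 4 + 6 + 2 = 46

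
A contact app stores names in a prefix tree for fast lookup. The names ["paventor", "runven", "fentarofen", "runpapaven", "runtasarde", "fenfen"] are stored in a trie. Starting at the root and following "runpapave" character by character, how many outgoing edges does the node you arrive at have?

1

Follow the path "runpapave" to its node, then look at its outgoing edges.
Distinct next characters after "runpapave": n.
That node has 1 child edge.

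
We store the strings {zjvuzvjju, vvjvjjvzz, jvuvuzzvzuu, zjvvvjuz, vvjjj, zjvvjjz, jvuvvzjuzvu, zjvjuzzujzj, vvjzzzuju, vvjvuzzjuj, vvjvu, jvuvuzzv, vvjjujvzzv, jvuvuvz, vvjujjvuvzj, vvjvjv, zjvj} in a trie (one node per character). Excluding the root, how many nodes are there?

83

Trace insertions, counting only characters that open a new branch:
  "zjvuzvjju" → 9 new (z, j, v, u, z, v, j, j, u)
  "vvjvjjvzz" → 9 new (v, v, j, v, j, j, v, z, z)
  "jvuvuzzvzuu" → 11 new (j, v, u, v, u, z, z, v, z, u, u)
  "zjvvvjuz" → prefix "zjv" already present; 5 new (v, v, j, u, z)
  "vvjjj" → prefix "vvj" already present; 2 new (j, j)
  "zjvvjjz" → prefix "zjvv" already present; 3 new (j, j, z)
  "jvuvvzjuzvu" → prefix "jvuv" already present; 7 new (v, z, j, u, z, v, u)
  "zjvjuzzujzj" → prefix "zjv" already present; 8 new (j, u, z, z, u, j, z, j)
  "vvjzzzuju" → prefix "vvj" already present; 6 new (z, z, z, u, j, u)
  "vvjvuzzjuj" → prefix "vvjv" already present; 6 new (u, z, z, j, u, j)
  "vvjvu" → prefix "vvjvu" already present; 0 new (none)
  "jvuvuzzv" → prefix "jvuvuzzv" already present; 0 new (none)
  "vvjjujvzzv" → prefix "vvjj" already present; 6 new (u, j, v, z, z, v)
  "jvuvuvz" → prefix "jvuvu" already present; 2 new (v, z)
  "vvjujjvuvzj" → prefix "vvj" already present; 8 new (u, j, j, v, u, v, z, j)
  "vvjvjv" → prefix "vvjvj" already present; 1 new (v)
  "zjvj" → prefix "zjvj" already present; 0 new (none)
Total nodes = 9 + 9 + 11 + 5 + 2 + 3 + 7 + 8 + 6 + 6 + 0 + 0 + 6 + 2 + 8 + 1 + 0 = 83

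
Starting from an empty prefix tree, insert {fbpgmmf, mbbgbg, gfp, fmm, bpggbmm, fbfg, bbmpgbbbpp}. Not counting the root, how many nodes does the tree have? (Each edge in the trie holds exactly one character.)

Count nodes per top-level branch (shared prefixes stored once):
  'b'-branch (bbmpgbbbpp, bpggbmm): 16 nodes
  'f'-branch (fbfg, fbpgmmf, fmm): 11 nodes
  'g'-branch (gfp): 3 nodes
  'm'-branch (mbbgbg): 6 nodes
Sum: 36

36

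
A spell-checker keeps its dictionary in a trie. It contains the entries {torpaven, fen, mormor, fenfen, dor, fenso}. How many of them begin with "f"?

Traverse to the node for "f", then collect every word in that subtree.
Words under "f": fen, fenfen, fenso
Count: 3

3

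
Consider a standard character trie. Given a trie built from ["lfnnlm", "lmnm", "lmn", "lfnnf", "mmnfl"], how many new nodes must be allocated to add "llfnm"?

"l" is already a path in the trie; the remaining "lfnm" must be added.
New nodes needed: |"llfnm"| − 1 = 5 − 1 = 4.

4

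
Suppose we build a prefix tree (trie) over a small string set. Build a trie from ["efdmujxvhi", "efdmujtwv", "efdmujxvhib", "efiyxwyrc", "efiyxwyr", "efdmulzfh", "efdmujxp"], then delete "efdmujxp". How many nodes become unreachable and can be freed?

1

A node on "efdmujxp"'s path can go only if nothing else ends at it or branches off below it.
The suffix "p" (1 node) is used only by "efdmujxp"; the node for "efdmujx" still has the child "v", so pruning stops there.
Nodes removed: 1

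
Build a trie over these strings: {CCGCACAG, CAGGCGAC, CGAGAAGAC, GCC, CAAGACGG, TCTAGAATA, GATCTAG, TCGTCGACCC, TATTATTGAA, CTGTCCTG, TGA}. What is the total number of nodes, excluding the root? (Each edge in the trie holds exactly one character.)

For each word, the new-node count is its length minus the longest prefix already in the trie:
  "CCGCACAG" → 8 new (C, C, G, C, A, C, A, G)
  "CAGGCGAC" → prefix "C" already present; 7 new (A, G, G, C, G, A, C)
  "CGAGAAGAC" → prefix "C" already present; 8 new (G, A, G, A, A, G, A, C)
  "GCC" → 3 new (G, C, C)
  "CAAGACGG" → prefix "CA" already present; 6 new (A, G, A, C, G, G)
  "TCTAGAATA" → 9 new (T, C, T, A, G, A, A, T, A)
  "GATCTAG" → prefix "G" already present; 6 new (A, T, C, T, A, G)
  "TCGTCGACCC" → prefix "TC" already present; 8 new (G, T, C, G, A, C, C, C)
  "TATTATTGAA" → prefix "T" already present; 9 new (A, T, T, A, T, T, G, A, A)
  "CTGTCCTG" → prefix "C" already present; 7 new (T, G, T, C, C, T, G)
  "TGA" → prefix "T" already present; 2 new (G, A)
Total nodes = 8 + 7 + 8 + 3 + 6 + 9 + 6 + 8 + 9 + 7 + 2 = 73

73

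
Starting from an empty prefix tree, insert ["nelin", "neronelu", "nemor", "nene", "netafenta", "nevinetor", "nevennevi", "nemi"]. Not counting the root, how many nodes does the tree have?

37

Count nodes per top-level branch (shared prefixes stored once):
  'n'-branch (nelin, nemi, nemor, nene, neronelu, netafenta, nevennevi, nevinetor): 37 nodes
Sum: 37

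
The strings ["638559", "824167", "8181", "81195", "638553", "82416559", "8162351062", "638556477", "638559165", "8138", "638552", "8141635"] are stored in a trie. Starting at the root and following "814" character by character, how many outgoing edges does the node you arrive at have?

1

The children of the "814" node are the distinct next characters among strings starting with "814".
Distinct next characters after "814": 1.
That node has 1 child edge.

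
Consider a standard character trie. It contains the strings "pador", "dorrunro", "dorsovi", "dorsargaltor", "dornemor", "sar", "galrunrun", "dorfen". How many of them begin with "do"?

Traverse to the node for "do", then collect every word in that subtree.
Words under "do": dorfen, dornemor, dorrunro, dorsargaltor, dorsovi
Count: 5

5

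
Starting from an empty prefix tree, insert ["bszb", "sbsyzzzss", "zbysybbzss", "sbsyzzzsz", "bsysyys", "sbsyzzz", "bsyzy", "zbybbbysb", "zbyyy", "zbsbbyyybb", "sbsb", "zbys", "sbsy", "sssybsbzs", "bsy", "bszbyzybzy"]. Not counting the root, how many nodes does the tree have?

Insert word by word; a character creates a node only if that edge doesn't already exist:
  "bszb" → 4 new (b, s, z, b)
  "sbsyzzzss" → 9 new (s, b, s, y, z, z, z, s, s)
  "zbysybbzss" → 10 new (z, b, y, s, y, b, b, z, s, s)
  "sbsyzzzsz" → prefix "sbsyzzzs" already present; 1 new (z)
  "bsysyys" → prefix "bs" already present; 5 new (y, s, y, y, s)
  "sbsyzzz" → prefix "sbsyzzz" already present; 0 new (none)
  "bsyzy" → prefix "bsy" already present; 2 new (z, y)
  "zbybbbysb" → prefix "zby" already present; 6 new (b, b, b, y, s, b)
  "zbyyy" → prefix "zby" already present; 2 new (y, y)
  "zbsbbyyybb" → prefix "zb" already present; 8 new (s, b, b, y, y, y, b, b)
  "sbsb" → prefix "sbs" already present; 1 new (b)
  "zbys" → prefix "zbys" already present; 0 new (none)
  "sbsy" → prefix "sbsy" already present; 0 new (none)
  "sssybsbzs" → prefix "s" already present; 8 new (s, s, y, b, s, b, z, s)
  "bsy" → prefix "bsy" already present; 0 new (none)
  "bszbyzybzy" → prefix "bszb" already present; 6 new (y, z, y, b, z, y)
Total nodes = 4 + 9 + 10 + 1 + 5 + 0 + 2 + 6 + 2 + 8 + 1 + 0 + 0 + 8 + 0 + 6 = 62

62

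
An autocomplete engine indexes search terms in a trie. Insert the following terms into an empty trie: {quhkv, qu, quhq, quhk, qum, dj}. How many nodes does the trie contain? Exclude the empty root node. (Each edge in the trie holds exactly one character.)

Insert word by word; a character creates a node only if that edge doesn't already exist:
  "quhkv" → 5 new (q, u, h, k, v)
  "qu" → prefix "qu" already present; 0 new (none)
  "quhq" → prefix "quh" already present; 1 new (q)
  "quhk" → prefix "quhk" already present; 0 new (none)
  "qum" → prefix "qu" already present; 1 new (m)
  "dj" → 2 new (d, j)
Total nodes = 5 + 0 + 1 + 0 + 1 + 2 = 9

9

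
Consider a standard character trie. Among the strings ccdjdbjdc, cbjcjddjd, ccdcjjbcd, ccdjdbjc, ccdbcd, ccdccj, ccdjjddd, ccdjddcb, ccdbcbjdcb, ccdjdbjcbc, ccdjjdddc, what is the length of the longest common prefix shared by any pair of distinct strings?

8

Equivalently: take the maximum, over all pairs, of their longest common prefix length.
"ccdjdbjc" and "ccdjdbjcbc" agree on "ccdjdbjc" (8 characters) before diverging; nothing deeper is shared.
Longest shared-prefix length: 8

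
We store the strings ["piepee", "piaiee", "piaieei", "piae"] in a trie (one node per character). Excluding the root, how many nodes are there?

Count nodes per top-level branch (shared prefixes stored once):
  'p'-branch (piae, piaiee, piaieei, piepee): 12 nodes
Sum: 12

12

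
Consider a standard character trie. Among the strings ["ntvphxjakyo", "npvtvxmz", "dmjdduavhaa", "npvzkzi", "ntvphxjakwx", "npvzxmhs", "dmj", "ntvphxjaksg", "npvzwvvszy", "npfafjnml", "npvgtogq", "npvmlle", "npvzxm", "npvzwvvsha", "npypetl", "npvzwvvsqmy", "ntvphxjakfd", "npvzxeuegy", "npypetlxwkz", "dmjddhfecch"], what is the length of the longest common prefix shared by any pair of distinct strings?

9

The deepest shared node is where two words last agree before diverging.
e.g. "ntvphxjakfd" and "ntvphxjaksg" share the prefix "ntvphxjak" of length 9; no pair shares a longer one.
Longest shared-prefix length: 9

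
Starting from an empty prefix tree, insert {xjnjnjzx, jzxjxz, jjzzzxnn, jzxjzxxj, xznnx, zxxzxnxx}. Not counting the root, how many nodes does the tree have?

Insert word by word; a character creates a node only if that edge doesn't already exist:
  "xjnjnjzx" → 8 new (x, j, n, j, n, j, z, x)
  "jzxjxz" → 6 new (j, z, x, j, x, z)
  "jjzzzxnn" → prefix "j" already present; 7 new (j, z, z, z, x, n, n)
  "jzxjzxxj" → prefix "jzxj" already present; 4 new (z, x, x, j)
  "xznnx" → prefix "x" already present; 4 new (z, n, n, x)
  "zxxzxnxx" → 8 new (z, x, x, z, x, n, x, x)
Total nodes = 8 + 6 + 7 + 4 + 4 + 8 = 37

37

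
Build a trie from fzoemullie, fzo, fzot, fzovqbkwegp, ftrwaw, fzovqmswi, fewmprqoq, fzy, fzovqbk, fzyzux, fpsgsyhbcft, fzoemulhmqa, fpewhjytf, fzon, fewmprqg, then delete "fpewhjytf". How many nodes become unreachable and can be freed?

A node on "fpewhjytf"'s path can go only if nothing else ends at it or branches off below it.
The suffix "ewhjytf" (7 nodes) is used only by "fpewhjytf"; the node for "fp" still has the child "s", so pruning stops there.
Nodes removed: 7

7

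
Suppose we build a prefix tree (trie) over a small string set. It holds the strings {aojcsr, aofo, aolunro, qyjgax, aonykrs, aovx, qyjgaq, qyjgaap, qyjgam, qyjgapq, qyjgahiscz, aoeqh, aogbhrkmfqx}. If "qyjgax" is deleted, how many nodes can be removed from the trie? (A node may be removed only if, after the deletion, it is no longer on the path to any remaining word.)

1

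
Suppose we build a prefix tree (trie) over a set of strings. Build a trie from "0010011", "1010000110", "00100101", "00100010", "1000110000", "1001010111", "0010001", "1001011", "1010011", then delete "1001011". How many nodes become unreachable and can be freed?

1

After clearing the end-marker at "1001011", prune upward until reaching a node still needed by another word.
The suffix "1" (1 node) is used only by "1001011"; the node for "100101" still has the child "0", so pruning stops there.
Nodes removed: 1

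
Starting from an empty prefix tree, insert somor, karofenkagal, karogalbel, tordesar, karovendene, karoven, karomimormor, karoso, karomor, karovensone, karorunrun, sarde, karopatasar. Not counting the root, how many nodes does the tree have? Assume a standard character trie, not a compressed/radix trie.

Count nodes per top-level branch (shared prefixes stored once):
  'k'-branch (karofenkagal, karogalbel, karomimormor, karomor, karopatasar, karorunrun, karoso, karoven, karovendene, karovensone): 54 nodes
  's'-branch (sarde, somor): 9 nodes
  't'-branch (tordesar): 8 nodes
Sum: 71

71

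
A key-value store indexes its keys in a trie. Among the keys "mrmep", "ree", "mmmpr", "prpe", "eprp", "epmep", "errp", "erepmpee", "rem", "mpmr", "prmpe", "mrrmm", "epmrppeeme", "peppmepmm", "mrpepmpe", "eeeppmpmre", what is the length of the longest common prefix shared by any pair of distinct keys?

3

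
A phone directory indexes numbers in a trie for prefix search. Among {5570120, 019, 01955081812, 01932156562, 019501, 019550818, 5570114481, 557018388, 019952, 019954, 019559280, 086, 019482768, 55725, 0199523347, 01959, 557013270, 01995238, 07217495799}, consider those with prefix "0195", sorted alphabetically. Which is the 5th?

01959

Words with prefix "0195", in lexicographic order: "019501", "019550818", "01955081812", "019559280", "01959"
Position 5: 01959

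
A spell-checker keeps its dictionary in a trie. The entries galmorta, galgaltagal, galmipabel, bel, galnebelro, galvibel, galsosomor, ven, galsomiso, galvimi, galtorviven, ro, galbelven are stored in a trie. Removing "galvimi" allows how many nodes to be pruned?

2

After clearing the end-marker at "galvimi", prune upward until reaching a node still needed by another word.
The suffix "mi" (2 nodes) is used only by "galvimi"; the node for "galvi" still has the child "b", so pruning stops there.
Nodes removed: 2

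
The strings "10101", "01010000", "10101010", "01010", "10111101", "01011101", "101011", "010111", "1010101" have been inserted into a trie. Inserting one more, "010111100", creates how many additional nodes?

3

Walking "010111100" from the root, the first 6 characters ("010111") follow existing edges; "1" is the first miss.
So 9 − 6 = 3 new nodes.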